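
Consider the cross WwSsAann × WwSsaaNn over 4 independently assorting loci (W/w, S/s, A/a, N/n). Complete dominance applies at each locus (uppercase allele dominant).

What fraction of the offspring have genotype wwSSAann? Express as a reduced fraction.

P(wwSSAann) = 1/64

WwSsAann gametes: WSAn×2, WSan×2, WsAn×2, Wsan×2, wSAn×2, wSan×2, wsAn×2, wsan×2
WwSsaaNn gametes: WSaN×2, WSan×2, WsaN×2, Wsan×2, wSaN×2, wSan×2, wsaN×2, wsan×2
WwSsAann×WwSsaaNn grid (16·16=256): WWSSAaNn=4 WWSSAann=4 WWSSaaNn=4 WWSSaann=4 WWSsAaNn=8 WWSsAann=8 WWSsaaNn=8 WWSsaann=8 WWssAaNn=4 WWssAann=4 WWssaaNn=4 WWssaann=4 WwSSAaNn=8 WwSSAann=8 WwSSaaNn=8 WwSSaann=8 WwSsAaNn=16 WwSsAann=16 WwSsaaNn=16 WwSsaann=16 WwssAaNn=8 WwssAann=8 WwssaaNn=8 Wwssaann=8 wwSSAaNn=4 wwSSAann=4 wwSSaaNn=4 wwSSaann=4 wwSsAaNn=8 wwSsAann=8 wwSsaaNn=8 wwSsaann=8 wwssAaNn=4 wwssAann=4 wwssaaNn=4 wwssaann=4
wwSSAann hits 4/256; gcd=4; 4÷4/256÷4 = 1/64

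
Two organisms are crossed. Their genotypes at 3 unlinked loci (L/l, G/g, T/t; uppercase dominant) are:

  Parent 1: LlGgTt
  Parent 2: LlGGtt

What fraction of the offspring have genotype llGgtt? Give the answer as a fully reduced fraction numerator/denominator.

P(llGgtt) = 1/16

LlGgTt gametes: LGT×1, LGt×1, LgT×1, Lgt×1, lGT×1, lGt×1, lgT×1, lgt×1
LlGGtt gametes: LGt×4, lGt×4
LlGgTt×LlGGtt grid (8·8=64): LLGGTt=4 LLGGtt=4 LLGgTt=4 LLGgtt=4 LlGGTt=8 LlGGtt=8 LlGgTt=8 LlGgtt=8 llGGTt=4 llGGtt=4 llGgTt=4 llGgtt=4
llGgtt hits 4/64; gcd=4; 4÷4/64÷4 = 1/16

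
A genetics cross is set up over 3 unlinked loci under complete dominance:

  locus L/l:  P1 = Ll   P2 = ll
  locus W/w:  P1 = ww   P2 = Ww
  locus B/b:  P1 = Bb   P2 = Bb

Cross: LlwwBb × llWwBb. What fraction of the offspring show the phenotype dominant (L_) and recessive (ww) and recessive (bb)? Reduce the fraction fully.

P(L_ ww bb) = 1/16

LlwwBb gametes: LwB×2, Lwb×2, lwB×2, lwb×2
llWwBb gametes: lWB×2, lWb×2, lwB×2, lwb×2
LlwwBb×llWwBb grid (8·8=64): LlWwBB=4 LlWwBb=8 LlWwbb=4 LlwwBB=4 LlwwBb=8 Llwwbb=4 llWwBB=4 llWwBb=8 llWwbb=4 llwwBB=4 llwwBb=8 llwwbb=4
L_ ww bb hits 4/64; gcd=4; 4÷4/64÷4 = 1/16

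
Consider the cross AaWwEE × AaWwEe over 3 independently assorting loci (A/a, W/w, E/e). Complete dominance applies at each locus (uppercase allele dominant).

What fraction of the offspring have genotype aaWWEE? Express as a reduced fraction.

AaWwEE gametes: AWE×2, AwE×2, aWE×2, awE×2
AaWwEe gametes: AWE×1, AWe×1, AwE×1, Awe×1, aWE×1, aWe×1, awE×1, awe×1
AaWwEE×AaWwEe grid (8·8=64): AAWWEE=2 AAWWEe=2 AAWwEE=4 AAWwEe=4 AAwwEE=2 AAwwEe=2 AaWWEE=4 AaWWEe=4 AaWwEE=8 AaWwEe=8 AawwEE=4 AawwEe=4 aaWWEE=2 aaWWEe=2 aaWwEE=4 aaWwEe=4 aawwEE=2 aawwEe=2
aaWWEE hits 2/64; gcd=2; 2÷2/64÷2 = 1/32

P(aaWWEE) = 1/32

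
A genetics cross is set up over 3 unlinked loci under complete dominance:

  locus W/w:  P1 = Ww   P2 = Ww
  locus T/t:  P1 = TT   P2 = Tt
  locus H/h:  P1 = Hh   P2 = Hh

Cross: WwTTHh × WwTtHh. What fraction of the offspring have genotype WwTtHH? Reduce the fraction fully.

WwTTHh gametes: WTH×2, WTh×2, wTH×2, wTh×2
WwTtHh gametes: WTH×1, WTh×1, WtH×1, Wth×1, wTH×1, wTh×1, wtH×1, wth×1
WwTTHh×WwTtHh grid (8·8=64): WWTTHH=2 WWTTHh=4 WWTThh=2 WWTtHH=2 WWTtHh=4 WWTthh=2 WwTTHH=4 WwTTHh=8 WwTThh=4 WwTtHH=4 WwTtHh=8 WwTthh=4 wwTTHH=2 wwTTHh=4 wwTThh=2 wwTtHH=2 wwTtHh=4 wwTthh=2
WwTtHH hits 4/64; gcd=4; 4÷4/64÷4 = 1/16

P(WwTtHH) = 1/16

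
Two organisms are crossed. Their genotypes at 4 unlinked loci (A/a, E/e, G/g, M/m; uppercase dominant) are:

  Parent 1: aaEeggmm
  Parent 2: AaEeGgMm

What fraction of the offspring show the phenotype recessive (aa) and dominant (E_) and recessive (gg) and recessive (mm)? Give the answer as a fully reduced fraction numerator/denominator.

aaEeggmm gametes: aEgm×8, aegm×8
AaEeGgMm gametes: AEGM×1, AEGm×1, AEgM×1, AEgm×1, AeGM×1, AeGm×1, AegM×1, Aegm×1, aEGM×1, aEGm×1, aEgM×1, aEgm×1, aeGM×1, aeGm×1, aegM×1, aegm×1
aaEeggmm×AaEeGgMm grid (16·16=256): AaEEGgMm=8 AaEEGgmm=8 AaEEggMm=8 AaEEggmm=8 AaEeGgMm=16 AaEeGgmm=16 AaEeggMm=16 AaEeggmm=16 AaeeGgMm=8 AaeeGgmm=8 AaeeggMm=8 Aaeeggmm=8 aaEEGgMm=8 aaEEGgmm=8 aaEEggMm=8 aaEEggmm=8 aaEeGgMm=16 aaEeGgmm=16 aaEeggMm=16 aaEeggmm=16 aaeeGgMm=8 aaeeGgmm=8 aaeeggMm=8 aaeeggmm=8
aa E_ gg mm hits 24/256; gcd=8; 24÷8/256÷8 = 3/32

P(aa E_ gg mm) = 3/32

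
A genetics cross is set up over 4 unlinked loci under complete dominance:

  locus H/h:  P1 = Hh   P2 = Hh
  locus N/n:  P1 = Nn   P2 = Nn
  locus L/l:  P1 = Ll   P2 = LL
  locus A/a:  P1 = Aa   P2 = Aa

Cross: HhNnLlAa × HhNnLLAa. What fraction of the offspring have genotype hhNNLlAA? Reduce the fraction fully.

HhNnLlAa gametes: HNLA×1, HNLa×1, HNlA×1, HNla×1, HnLA×1, HnLa×1, HnlA×1, Hnla×1, hNLA×1, hNLa×1, hNlA×1, hNla×1, hnLA×1, hnLa×1, hnlA×1, hnla×1
HhNnLLAa gametes: HNLA×2, HNLa×2, HnLA×2, HnLa×2, hNLA×2, hNLa×2, hnLA×2, hnLa×2
HhNnLlAa×HhNnLLAa grid (16·16=256): HHNNLLAA=2 HHNNLLAa=4 HHNNLLaa=2 HHNNLlAA=2 HHNNLlAa=4 HHNNLlaa=2 HHNnLLAA=4 HHNnLLAa=8 HHNnLLaa=4 HHNnLlAA=4 HHNnLlAa=8 HHNnLlaa=4 HHnnLLAA=2 HHnnLLAa=4 HHnnLLaa=2 HHnnLlAA=2 HHnnLlAa=4 HHnnLlaa=2 HhNNLLAA=4 HhNNLLAa=8 HhNNLLaa=4 HhNNLlAA=4 HhNNLlAa=8 HhNNLlaa=4 HhNnLLAA=8 HhNnLLAa=16 HhNnLLaa=8 HhNnLlAA=8 HhNnLlAa=16 HhNnLlaa=8 HhnnLLAA=4 HhnnLLAa=8 HhnnLLaa=4 HhnnLlAA=4 HhnnLlAa=8 HhnnLlaa=4 hhNNLLAA=2 hhNNLLAa=4 hhNNLLaa=2 hhNNLlAA=2 hhNNLlAa=4 hhNNLlaa=2 hhNnLLAA=4 hhNnLLAa=8 hhNnLLaa=4 hhNnLlAA=4 hhNnLlAa=8 hhNnLlaa=4 hhnnLLAA=2 hhnnLLAa=4 hhnnLLaa=2 hhnnLlAA=2 hhnnLlAa=4 hhnnLlaa=2
hhNNLlAA hits 2/256; gcd=2; 2÷2/256÷2 = 1/128

P(hhNNLlAA) = 1/128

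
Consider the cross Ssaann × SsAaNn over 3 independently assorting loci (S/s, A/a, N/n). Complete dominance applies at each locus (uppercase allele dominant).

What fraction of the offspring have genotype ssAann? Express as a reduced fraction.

Ssaann gametes: San×4, san×4
SsAaNn gametes: SAN×1, SAn×1, SaN×1, San×1, sAN×1, sAn×1, saN×1, san×1
Ssaann×SsAaNn grid (8·8=64): SSAaNn=4 SSAann=4 SSaaNn=4 SSaann=4 SsAaNn=8 SsAann=8 SsaaNn=8 Ssaann=8 ssAaNn=4 ssAann=4 ssaaNn=4 ssaann=4
ssAann hits 4/64; gcd=4; 4÷4/64÷4 = 1/16

P(ssAann) = 1/16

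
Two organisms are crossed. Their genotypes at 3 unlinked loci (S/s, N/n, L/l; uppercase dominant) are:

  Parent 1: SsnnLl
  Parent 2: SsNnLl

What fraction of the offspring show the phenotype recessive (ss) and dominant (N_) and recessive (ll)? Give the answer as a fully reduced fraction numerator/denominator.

SsnnLl gametes: SnL×2, Snl×2, snL×2, snl×2
SsNnLl gametes: SNL×1, SNl×1, SnL×1, Snl×1, sNL×1, sNl×1, snL×1, snl×1
SsnnLl×SsNnLl grid (8·8=64): SSNnLL=2 SSNnLl=4 SSNnll=2 SSnnLL=2 SSnnLl=4 SSnnll=2 SsNnLL=4 SsNnLl=8 SsNnll=4 SsnnLL=4 SsnnLl=8 Ssnnll=4 ssNnLL=2 ssNnLl=4 ssNnll=2 ssnnLL=2 ssnnLl=4 ssnnll=2
ss N_ ll hits 2/64; gcd=2; 2÷2/64÷2 = 1/32

P(ss N_ ll) = 1/32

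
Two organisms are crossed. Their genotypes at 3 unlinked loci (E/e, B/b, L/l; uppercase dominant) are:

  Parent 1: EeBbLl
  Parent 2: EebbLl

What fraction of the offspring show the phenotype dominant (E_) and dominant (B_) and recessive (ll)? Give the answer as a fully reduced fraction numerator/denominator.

EeBbLl gametes: EBL×1, EBl×1, EbL×1, Ebl×1, eBL×1, eBl×1, ebL×1, ebl×1
EebbLl gametes: EbL×2, Ebl×2, ebL×2, ebl×2
EeBbLl×EebbLl grid (8·8=64): EEBbLL=2 EEBbLl=4 EEBbll=2 EEbbLL=2 EEbbLl=4 EEbbll=2 EeBbLL=4 EeBbLl=8 EeBbll=4 EebbLL=4 EebbLl=8 Eebbll=4 eeBbLL=2 eeBbLl=4 eeBbll=2 eebbLL=2 eebbLl=4 eebbll=2
E_ B_ ll hits 6/64; gcd=2; 6÷2/64÷2 = 3/32

P(E_ B_ ll) = 3/32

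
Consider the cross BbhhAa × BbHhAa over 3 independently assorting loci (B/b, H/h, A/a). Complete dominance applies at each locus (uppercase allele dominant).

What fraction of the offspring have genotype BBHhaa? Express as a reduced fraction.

P(BBHhaa) = 1/32

BbhhAa gametes: BhA×2, Bha×2, bhA×2, bha×2
BbHhAa gametes: BHA×1, BHa×1, BhA×1, Bha×1, bHA×1, bHa×1, bhA×1, bha×1
BbhhAa×BbHhAa grid (8·8=64): BBHhAA=2 BBHhAa=4 BBHhaa=2 BBhhAA=2 BBhhAa=4 BBhhaa=2 BbHhAA=4 BbHhAa=8 BbHhaa=4 BbhhAA=4 BbhhAa=8 Bbhhaa=4 bbHhAA=2 bbHhAa=4 bbHhaa=2 bbhhAA=2 bbhhAa=4 bbhhaa=2
BBHhaa hits 2/64; gcd=2; 2÷2/64÷2 = 1/32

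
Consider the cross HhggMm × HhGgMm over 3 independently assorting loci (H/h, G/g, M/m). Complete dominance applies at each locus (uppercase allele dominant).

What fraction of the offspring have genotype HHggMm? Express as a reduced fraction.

HhggMm gametes: HgM×2, Hgm×2, hgM×2, hgm×2
HhGgMm gametes: HGM×1, HGm×1, HgM×1, Hgm×1, hGM×1, hGm×1, hgM×1, hgm×1
HhggMm×HhGgMm grid (8·8=64): HHGgMM=2 HHGgMm=4 HHGgmm=2 HHggMM=2 HHggMm=4 HHggmm=2 HhGgMM=4 HhGgMm=8 HhGgmm=4 HhggMM=4 HhggMm=8 Hhggmm=4 hhGgMM=2 hhGgMm=4 hhGgmm=2 hhggMM=2 hhggMm=4 hhggmm=2
HHggMm hits 4/64; gcd=4; 4÷4/64÷4 = 1/16

P(HHggMm) = 1/16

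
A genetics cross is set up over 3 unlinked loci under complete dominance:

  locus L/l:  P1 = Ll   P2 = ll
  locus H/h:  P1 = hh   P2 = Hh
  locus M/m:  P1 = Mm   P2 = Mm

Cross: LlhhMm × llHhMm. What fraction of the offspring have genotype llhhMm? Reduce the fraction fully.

LlhhMm gametes: LhM×2, Lhm×2, lhM×2, lhm×2
llHhMm gametes: lHM×2, lHm×2, lhM×2, lhm×2
LlhhMm×llHhMm grid (8·8=64): LlHhMM=4 LlHhMm=8 LlHhmm=4 LlhhMM=4 LlhhMm=8 Llhhmm=4 llHhMM=4 llHhMm=8 llHhmm=4 llhhMM=4 llhhMm=8 llhhmm=4
llhhMm hits 8/64; gcd=8; 8÷8/64÷8 = 1/8

P(llhhMm) = 1/8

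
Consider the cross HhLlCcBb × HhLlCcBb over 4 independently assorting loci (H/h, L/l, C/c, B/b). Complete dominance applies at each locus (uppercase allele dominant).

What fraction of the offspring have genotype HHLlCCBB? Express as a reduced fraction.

HhLlCcBb gametes: HLCB×1, HLCb×1, HLcB×1, HLcb×1, HlCB×1, HlCb×1, HlcB×1, Hlcb×1, hLCB×1, hLCb×1, hLcB×1, hLcb×1, hlCB×1, hlCb×1, hlcB×1, hlcb×1
HhLlCcBb gametes: HLCB×1, HLCb×1, HLcB×1, HLcb×1, HlCB×1, HlCb×1, HlcB×1, Hlcb×1, hLCB×1, hLCb×1, hLcB×1, hLcb×1, hlCB×1, hlCb×1, hlcB×1, hlcb×1
HhLlCcBb×HhLlCcBb grid (16·16=256): HHLLCCBB=1 HHLLCCBb=2 HHLLCCbb=1 HHLLCcBB=2 HHLLCcBb=4 HHLLCcbb=2 HHLLccBB=1 HHLLccBb=2 HHLLccbb=1 HHLlCCBB=2 HHLlCCBb=4 HHLlCCbb=2 HHLlCcBB=4 HHLlCcBb=8 HHLlCcbb=4 HHLlccBB=2 HHLlccBb=4 HHLlccbb=2 HHllCCBB=1 HHllCCBb=2 HHllCCbb=1 HHllCcBB=2 HHllCcBb=4 HHllCcbb=2 HHllccBB=1 HHllccBb=2 HHllccbb=1 HhLLCCBB=2 HhLLCCBb=4 HhLLCCbb=2 HhLLCcBB=4 HhLLCcBb=8 HhLLCcbb=4 HhLLccBB=2 HhLLccBb=4 HhLLccbb=2 HhLlCCBB=4 HhLlCCBb=8 HhLlCCbb=4 HhLlCcBB=8 HhLlCcBb=16 HhLlCcbb=8 HhLlccBB=4 HhLlccBb=8 HhLlccbb=4 HhllCCBB=2 HhllCCBb=4 HhllCCbb=2 HhllCcBB=4 HhllCcBb=8 HhllCcbb=4 HhllccBB=2 HhllccBb=4 Hhllccbb=2 hhLLCCBB=1 hhLLCCBb=2 hhLLCCbb=1 hhLLCcBB=2 hhLLCcBb=4 hhLLCcbb=2 hhLLccBB=1 hhLLccBb=2 hhLLccbb=1 hhLlCCBB=2 hhLlCCBb=4 hhLlCCbb=2 hhLlCcBB=4 hhLlCcBb=8 hhLlCcbb=4 hhLlccBB=2 hhLlccBb=4 hhLlccbb=2 hhllCCBB=1 hhllCCBb=2 hhllCCbb=1 hhllCcBB=2 hhllCcBb=4 hhllCcbb=2 hhllccBB=1 hhllccBb=2 hhllccbb=1
HHLlCCBB hits 2/256; gcd=2; 2÷2/256÷2 = 1/128

P(HHLlCCBB) = 1/128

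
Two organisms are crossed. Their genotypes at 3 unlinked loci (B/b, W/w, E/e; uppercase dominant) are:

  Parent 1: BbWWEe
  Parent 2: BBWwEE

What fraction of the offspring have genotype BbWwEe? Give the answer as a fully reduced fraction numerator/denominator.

P(BbWwEe) = 1/8

BbWWEe gametes: BWE×2, BWe×2, bWE×2, bWe×2
BBWwEE gametes: BWE×4, BwE×4
BbWWEe×BBWwEE grid (8·8=64): BBWWEE=8 BBWWEe=8 BBWwEE=8 BBWwEe=8 BbWWEE=8 BbWWEe=8 BbWwEE=8 BbWwEe=8
BbWwEe hits 8/64; gcd=8; 8÷8/64÷8 = 1/8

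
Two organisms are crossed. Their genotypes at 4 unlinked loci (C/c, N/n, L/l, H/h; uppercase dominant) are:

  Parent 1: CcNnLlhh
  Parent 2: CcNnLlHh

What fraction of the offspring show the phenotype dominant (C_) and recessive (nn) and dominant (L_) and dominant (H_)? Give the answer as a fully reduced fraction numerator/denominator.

CcNnLlhh gametes: CNLh×2, CNlh×2, CnLh×2, Cnlh×2, cNLh×2, cNlh×2, cnLh×2, cnlh×2
CcNnLlHh gametes: CNLH×1, CNLh×1, CNlH×1, CNlh×1, CnLH×1, CnLh×1, CnlH×1, Cnlh×1, cNLH×1, cNLh×1, cNlH×1, cNlh×1, cnLH×1, cnLh×1, cnlH×1, cnlh×1
CcNnLlhh×CcNnLlHh grid (16·16=256): CCNNLLHh=2 CCNNLLhh=2 CCNNLlHh=4 CCNNLlhh=4 CCNNllHh=2 CCNNllhh=2 CCNnLLHh=4 CCNnLLhh=4 CCNnLlHh=8 CCNnLlhh=8 CCNnllHh=4 CCNnllhh=4 CCnnLLHh=2 CCnnLLhh=2 CCnnLlHh=4 CCnnLlhh=4 CCnnllHh=2 CCnnllhh=2 CcNNLLHh=4 CcNNLLhh=4 CcNNLlHh=8 CcNNLlhh=8 CcNNllHh=4 CcNNllhh=4 CcNnLLHh=8 CcNnLLhh=8 CcNnLlHh=16 CcNnLlhh=16 CcNnllHh=8 CcNnllhh=8 CcnnLLHh=4 CcnnLLhh=4 CcnnLlHh=8 CcnnLlhh=8 CcnnllHh=4 Ccnnllhh=4 ccNNLLHh=2 ccNNLLhh=2 ccNNLlHh=4 ccNNLlhh=4 ccNNllHh=2 ccNNllhh=2 ccNnLLHh=4 ccNnLLhh=4 ccNnLlHh=8 ccNnLlhh=8 ccNnllHh=4 ccNnllhh=4 ccnnLLHh=2 ccnnLLhh=2 ccnnLlHh=4 ccnnLlhh=4 ccnnllHh=2 ccnnllhh=2
C_ nn L_ H_ hits 18/256; gcd=2; 18÷2/256÷2 = 9/128

P(C_ nn L_ H_) = 9/128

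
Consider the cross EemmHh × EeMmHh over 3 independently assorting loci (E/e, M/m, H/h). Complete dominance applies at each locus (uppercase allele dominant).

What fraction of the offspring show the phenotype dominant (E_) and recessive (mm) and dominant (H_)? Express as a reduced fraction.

EemmHh gametes: EmH×2, Emh×2, emH×2, emh×2
EeMmHh gametes: EMH×1, EMh×1, EmH×1, Emh×1, eMH×1, eMh×1, emH×1, emh×1
EemmHh×EeMmHh grid (8·8=64): EEMmHH=2 EEMmHh=4 EEMmhh=2 EEmmHH=2 EEmmHh=4 EEmmhh=2 EeMmHH=4 EeMmHh=8 EeMmhh=4 EemmHH=4 EemmHh=8 Eemmhh=4 eeMmHH=2 eeMmHh=4 eeMmhh=2 eemmHH=2 eemmHh=4 eemmhh=2
E_ mm H_ hits 18/64; gcd=2; 18÷2/64÷2 = 9/32

P(E_ mm H_) = 9/32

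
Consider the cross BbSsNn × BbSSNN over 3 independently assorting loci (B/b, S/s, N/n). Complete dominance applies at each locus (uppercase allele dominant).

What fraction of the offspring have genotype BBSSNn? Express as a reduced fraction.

BbSsNn gametes: BSN×1, BSn×1, BsN×1, Bsn×1, bSN×1, bSn×1, bsN×1, bsn×1
BbSSNN gametes: BSN×4, bSN×4
BbSsNn×BbSSNN grid (8·8=64): BBSSNN=4 BBSSNn=4 BBSsNN=4 BBSsNn=4 BbSSNN=8 BbSSNn=8 BbSsNN=8 BbSsNn=8 bbSSNN=4 bbSSNn=4 bbSsNN=4 bbSsNn=4
BBSSNn hits 4/64; gcd=4; 4÷4/64÷4 = 1/16

P(BBSSNn) = 1/16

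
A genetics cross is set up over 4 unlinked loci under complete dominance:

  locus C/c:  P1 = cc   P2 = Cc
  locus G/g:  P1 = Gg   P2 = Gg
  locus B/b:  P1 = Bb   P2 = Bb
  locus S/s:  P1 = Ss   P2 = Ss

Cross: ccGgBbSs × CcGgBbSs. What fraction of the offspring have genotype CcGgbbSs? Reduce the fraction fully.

P(CcGgbbSs) = 1/32

ccGgBbSs gametes: cGBS×2, cGBs×2, cGbS×2, cGbs×2, cgBS×2, cgBs×2, cgbS×2, cgbs×2
CcGgBbSs gametes: CGBS×1, CGBs×1, CGbS×1, CGbs×1, CgBS×1, CgBs×1, CgbS×1, Cgbs×1, cGBS×1, cGBs×1, cGbS×1, cGbs×1, cgBS×1, cgBs×1, cgbS×1, cgbs×1
ccGgBbSs×CcGgBbSs grid (16·16=256): CcGGBBSS=2 CcGGBBSs=4 CcGGBBss=2 CcGGBbSS=4 CcGGBbSs=8 CcGGBbss=4 CcGGbbSS=2 CcGGbbSs=4 CcGGbbss=2 CcGgBBSS=4 CcGgBBSs=8 CcGgBBss=4 CcGgBbSS=8 CcGgBbSs=16 CcGgBbss=8 CcGgbbSS=4 CcGgbbSs=8 CcGgbbss=4 CcggBBSS=2 CcggBBSs=4 CcggBBss=2 CcggBbSS=4 CcggBbSs=8 CcggBbss=4 CcggbbSS=2 CcggbbSs=4 Ccggbbss=2 ccGGBBSS=2 ccGGBBSs=4 ccGGBBss=2 ccGGBbSS=4 ccGGBbSs=8 ccGGBbss=4 ccGGbbSS=2 ccGGbbSs=4 ccGGbbss=2 ccGgBBSS=4 ccGgBBSs=8 ccGgBBss=4 ccGgBbSS=8 ccGgBbSs=16 ccGgBbss=8 ccGgbbSS=4 ccGgbbSs=8 ccGgbbss=4 ccggBBSS=2 ccggBBSs=4 ccggBBss=2 ccggBbSS=4 ccggBbSs=8 ccggBbss=4 ccggbbSS=2 ccggbbSs=4 ccggbbss=2
CcGgbbSs hits 8/256; gcd=8; 8÷8/256÷8 = 1/32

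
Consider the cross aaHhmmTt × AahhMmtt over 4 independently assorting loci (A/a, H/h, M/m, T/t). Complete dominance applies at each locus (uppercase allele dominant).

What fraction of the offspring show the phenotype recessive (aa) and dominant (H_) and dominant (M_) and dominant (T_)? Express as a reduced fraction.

aaHhmmTt gametes: aHmT×4, aHmt×4, ahmT×4, ahmt×4
AahhMmtt gametes: AhMt×4, Ahmt×4, ahMt×4, ahmt×4
aaHhmmTt×AahhMmtt grid (16·16=256): AaHhMmTt=16 AaHhMmtt=16 AaHhmmTt=16 AaHhmmtt=16 AahhMmTt=16 AahhMmtt=16 AahhmmTt=16 Aahhmmtt=16 aaHhMmTt=16 aaHhMmtt=16 aaHhmmTt=16 aaHhmmtt=16 aahhMmTt=16 aahhMmtt=16 aahhmmTt=16 aahhmmtt=16
aa H_ M_ T_ hits 16/256; gcd=16; 16÷16/256÷16 = 1/16

P(aa H_ M_ T_) = 1/16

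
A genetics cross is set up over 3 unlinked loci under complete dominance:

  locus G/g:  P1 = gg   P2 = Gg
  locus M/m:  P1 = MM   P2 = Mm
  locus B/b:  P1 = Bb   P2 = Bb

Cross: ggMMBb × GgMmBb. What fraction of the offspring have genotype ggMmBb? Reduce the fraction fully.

ggMMBb gametes: gMB×4, gMb×4
GgMmBb gametes: GMB×1, GMb×1, GmB×1, Gmb×1, gMB×1, gMb×1, gmB×1, gmb×1
ggMMBb×GgMmBb grid (8·8=64): GgMMBB=4 GgMMBb=8 GgMMbb=4 GgMmBB=4 GgMmBb=8 GgMmbb=4 ggMMBB=4 ggMMBb=8 ggMMbb=4 ggMmBB=4 ggMmBb=8 ggMmbb=4
ggMmBb hits 8/64; gcd=8; 8÷8/64÷8 = 1/8

P(ggMmBb) = 1/8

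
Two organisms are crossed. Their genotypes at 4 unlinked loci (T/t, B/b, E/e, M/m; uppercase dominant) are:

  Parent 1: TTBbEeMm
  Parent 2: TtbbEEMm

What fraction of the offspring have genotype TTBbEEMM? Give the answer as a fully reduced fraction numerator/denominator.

P(TTBbEEMM) = 1/32

TTBbEeMm gametes: TBEM×2, TBEm×2, TBeM×2, TBem×2, TbEM×2, TbEm×2, TbeM×2, Tbem×2
TtbbEEMm gametes: TbEM×4, TbEm×4, tbEM×4, tbEm×4
TTBbEeMm×TtbbEEMm grid (16·16=256): TTBbEEMM=8 TTBbEEMm=16 TTBbEEmm=8 TTBbEeMM=8 TTBbEeMm=16 TTBbEemm=8 TTbbEEMM=8 TTbbEEMm=16 TTbbEEmm=8 TTbbEeMM=8 TTbbEeMm=16 TTbbEemm=8 TtBbEEMM=8 TtBbEEMm=16 TtBbEEmm=8 TtBbEeMM=8 TtBbEeMm=16 TtBbEemm=8 TtbbEEMM=8 TtbbEEMm=16 TtbbEEmm=8 TtbbEeMM=8 TtbbEeMm=16 TtbbEemm=8
TTBbEEMM hits 8/256; gcd=8; 8÷8/256÷8 = 1/32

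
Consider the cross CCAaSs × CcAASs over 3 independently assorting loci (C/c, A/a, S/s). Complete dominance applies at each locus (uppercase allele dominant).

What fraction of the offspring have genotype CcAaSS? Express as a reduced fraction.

P(CcAaSS) = 1/16

CCAaSs gametes: CAS×2, CAs×2, CaS×2, Cas×2
CcAASs gametes: CAS×2, CAs×2, cAS×2, cAs×2
CCAaSs×CcAASs grid (8·8=64): CCAASS=4 CCAASs=8 CCAAss=4 CCAaSS=4 CCAaSs=8 CCAass=4 CcAASS=4 CcAASs=8 CcAAss=4 CcAaSS=4 CcAaSs=8 CcAass=4
CcAaSS hits 4/64; gcd=4; 4÷4/64÷4 = 1/16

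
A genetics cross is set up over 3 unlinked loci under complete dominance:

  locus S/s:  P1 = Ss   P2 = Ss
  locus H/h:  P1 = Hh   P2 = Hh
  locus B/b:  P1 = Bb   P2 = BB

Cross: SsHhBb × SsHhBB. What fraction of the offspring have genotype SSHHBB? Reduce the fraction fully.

SsHhBb gametes: SHB×1, SHb×1, ShB×1, Shb×1, sHB×1, sHb×1, shB×1, shb×1
SsHhBB gametes: SHB×2, ShB×2, sHB×2, shB×2
SsHhBb×SsHhBB grid (8·8=64): SSHHBB=2 SSHHBb=2 SSHhBB=4 SSHhBb=4 SShhBB=2 SShhBb=2 SsHHBB=4 SsHHBb=4 SsHhBB=8 SsHhBb=8 SshhBB=4 SshhBb=4 ssHHBB=2 ssHHBb=2 ssHhBB=4 ssHhBb=4 sshhBB=2 sshhBb=2
SSHHBB hits 2/64; gcd=2; 2÷2/64÷2 = 1/32

P(SSHHBB) = 1/32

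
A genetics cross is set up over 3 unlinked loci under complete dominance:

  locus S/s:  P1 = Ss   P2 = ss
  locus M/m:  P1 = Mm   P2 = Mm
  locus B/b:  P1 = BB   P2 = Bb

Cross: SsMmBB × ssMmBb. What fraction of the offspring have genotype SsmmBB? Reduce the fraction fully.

P(SsmmBB) = 1/16

SsMmBB gametes: SMB×2, SmB×2, sMB×2, smB×2
ssMmBb gametes: sMB×2, sMb×2, smB×2, smb×2
SsMmBB×ssMmBb grid (8·8=64): SsMMBB=4 SsMMBb=4 SsMmBB=8 SsMmBb=8 SsmmBB=4 SsmmBb=4 ssMMBB=4 ssMMBb=4 ssMmBB=8 ssMmBb=8 ssmmBB=4 ssmmBb=4
SsmmBB hits 4/64; gcd=4; 4÷4/64÷4 = 1/16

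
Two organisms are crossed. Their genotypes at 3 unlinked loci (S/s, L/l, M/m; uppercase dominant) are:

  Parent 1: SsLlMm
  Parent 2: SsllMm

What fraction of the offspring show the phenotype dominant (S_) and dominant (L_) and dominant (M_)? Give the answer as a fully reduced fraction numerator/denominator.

P(S_ L_ M_) = 9/32

SsLlMm gametes: SLM×1, SLm×1, SlM×1, Slm×1, sLM×1, sLm×1, slM×1, slm×1
SsllMm gametes: SlM×2, Slm×2, slM×2, slm×2
SsLlMm×SsllMm grid (8·8=64): SSLlMM=2 SSLlMm=4 SSLlmm=2 SSllMM=2 SSllMm=4 SSllmm=2 SsLlMM=4 SsLlMm=8 SsLlmm=4 SsllMM=4 SsllMm=8 Ssllmm=4 ssLlMM=2 ssLlMm=4 ssLlmm=2 ssllMM=2 ssllMm=4 ssllmm=2
S_ L_ M_ hits 18/64; gcd=2; 18÷2/64÷2 = 9/32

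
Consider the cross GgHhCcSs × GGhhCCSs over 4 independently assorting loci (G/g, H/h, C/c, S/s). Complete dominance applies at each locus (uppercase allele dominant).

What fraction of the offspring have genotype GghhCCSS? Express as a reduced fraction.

P(GghhCCSS) = 1/32

GgHhCcSs gametes: GHCS×1, GHCs×1, GHcS×1, GHcs×1, GhCS×1, GhCs×1, GhcS×1, Ghcs×1, gHCS×1, gHCs×1, gHcS×1, gHcs×1, ghCS×1, ghCs×1, ghcS×1, ghcs×1
GGhhCCSs gametes: GhCS×8, GhCs×8
GgHhCcSs×GGhhCCSs grid (16·16=256): GGHhCCSS=8 GGHhCCSs=16 GGHhCCss=8 GGHhCcSS=8 GGHhCcSs=16 GGHhCcss=8 GGhhCCSS=8 GGhhCCSs=16 GGhhCCss=8 GGhhCcSS=8 GGhhCcSs=16 GGhhCcss=8 GgHhCCSS=8 GgHhCCSs=16 GgHhCCss=8 GgHhCcSS=8 GgHhCcSs=16 GgHhCcss=8 GghhCCSS=8 GghhCCSs=16 GghhCCss=8 GghhCcSS=8 GghhCcSs=16 GghhCcss=8
GghhCCSS hits 8/256; gcd=8; 8÷8/256÷8 = 1/32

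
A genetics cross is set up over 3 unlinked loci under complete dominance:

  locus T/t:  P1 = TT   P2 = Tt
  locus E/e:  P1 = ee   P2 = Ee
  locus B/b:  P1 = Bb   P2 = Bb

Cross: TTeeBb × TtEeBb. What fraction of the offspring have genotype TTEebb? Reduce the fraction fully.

P(TTEebb) = 1/16

TTeeBb gametes: TeB×4, Teb×4
TtEeBb gametes: TEB×1, TEb×1, TeB×1, Teb×1, tEB×1, tEb×1, teB×1, teb×1
TTeeBb×TtEeBb grid (8·8=64): TTEeBB=4 TTEeBb=8 TTEebb=4 TTeeBB=4 TTeeBb=8 TTeebb=4 TtEeBB=4 TtEeBb=8 TtEebb=4 TteeBB=4 TteeBb=8 Tteebb=4
TTEebb hits 4/64; gcd=4; 4÷4/64÷4 = 1/16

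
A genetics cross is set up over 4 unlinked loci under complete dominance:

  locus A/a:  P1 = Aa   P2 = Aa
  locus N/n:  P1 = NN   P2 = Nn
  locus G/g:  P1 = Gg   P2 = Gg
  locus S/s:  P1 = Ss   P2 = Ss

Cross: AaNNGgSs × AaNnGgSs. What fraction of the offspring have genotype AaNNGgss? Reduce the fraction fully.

P(AaNNGgss) = 1/32

AaNNGgSs gametes: ANGS×2, ANGs×2, ANgS×2, ANgs×2, aNGS×2, aNGs×2, aNgS×2, aNgs×2
AaNnGgSs gametes: ANGS×1, ANGs×1, ANgS×1, ANgs×1, AnGS×1, AnGs×1, AngS×1, Angs×1, aNGS×1, aNGs×1, aNgS×1, aNgs×1, anGS×1, anGs×1, angS×1, angs×1
AaNNGgSs×AaNnGgSs grid (16·16=256): AANNGGSS=2 AANNGGSs=4 AANNGGss=2 AANNGgSS=4 AANNGgSs=8 AANNGgss=4 AANNggSS=2 AANNggSs=4 AANNggss=2 AANnGGSS=2 AANnGGSs=4 AANnGGss=2 AANnGgSS=4 AANnGgSs=8 AANnGgss=4 AANnggSS=2 AANnggSs=4 AANnggss=2 AaNNGGSS=4 AaNNGGSs=8 AaNNGGss=4 AaNNGgSS=8 AaNNGgSs=16 AaNNGgss=8 AaNNggSS=4 AaNNggSs=8 AaNNggss=4 AaNnGGSS=4 AaNnGGSs=8 AaNnGGss=4 AaNnGgSS=8 AaNnGgSs=16 AaNnGgss=8 AaNnggSS=4 AaNnggSs=8 AaNnggss=4 aaNNGGSS=2 aaNNGGSs=4 aaNNGGss=2 aaNNGgSS=4 aaNNGgSs=8 aaNNGgss=4 aaNNggSS=2 aaNNggSs=4 aaNNggss=2 aaNnGGSS=2 aaNnGGSs=4 aaNnGGss=2 aaNnGgSS=4 aaNnGgSs=8 aaNnGgss=4 aaNnggSS=2 aaNnggSs=4 aaNnggss=2
AaNNGgss hits 8/256; gcd=8; 8÷8/256÷8 = 1/32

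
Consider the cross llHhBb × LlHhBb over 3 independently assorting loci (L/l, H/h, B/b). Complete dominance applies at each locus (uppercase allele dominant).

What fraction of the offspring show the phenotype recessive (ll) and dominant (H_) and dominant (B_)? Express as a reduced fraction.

P(ll H_ B_) = 9/32

llHhBb gametes: lHB×2, lHb×2, lhB×2, lhb×2
LlHhBb gametes: LHB×1, LHb×1, LhB×1, Lhb×1, lHB×1, lHb×1, lhB×1, lhb×1
llHhBb×LlHhBb grid (8·8=64): LlHHBB=2 LlHHBb=4 LlHHbb=2 LlHhBB=4 LlHhBb=8 LlHhbb=4 LlhhBB=2 LlhhBb=4 Llhhbb=2 llHHBB=2 llHHBb=4 llHHbb=2 llHhBB=4 llHhBb=8 llHhbb=4 llhhBB=2 llhhBb=4 llhhbb=2
ll H_ B_ hits 18/64; gcd=2; 18÷2/64÷2 = 9/32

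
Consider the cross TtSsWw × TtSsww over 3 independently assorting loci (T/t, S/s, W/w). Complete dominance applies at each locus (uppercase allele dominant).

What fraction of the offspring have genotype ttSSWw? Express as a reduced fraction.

P(ttSSWw) = 1/32

TtSsWw gametes: TSW×1, TSw×1, TsW×1, Tsw×1, tSW×1, tSw×1, tsW×1, tsw×1
TtSsww gametes: TSw×2, Tsw×2, tSw×2, tsw×2
TtSsWw×TtSsww grid (8·8=64): TTSSWw=2 TTSSww=2 TTSsWw=4 TTSsww=4 TTssWw=2 TTssww=2 TtSSWw=4 TtSSww=4 TtSsWw=8 TtSsww=8 TtssWw=4 Ttssww=4 ttSSWw=2 ttSSww=2 ttSsWw=4 ttSsww=4 ttssWw=2 ttssww=2
ttSSWw hits 2/64; gcd=2; 2÷2/64÷2 = 1/32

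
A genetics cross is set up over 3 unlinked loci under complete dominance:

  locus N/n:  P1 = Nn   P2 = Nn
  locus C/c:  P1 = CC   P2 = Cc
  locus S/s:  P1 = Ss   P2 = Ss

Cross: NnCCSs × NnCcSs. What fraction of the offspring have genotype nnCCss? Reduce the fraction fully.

P(nnCCss) = 1/32

NnCCSs gametes: NCS×2, NCs×2, nCS×2, nCs×2
NnCcSs gametes: NCS×1, NCs×1, NcS×1, Ncs×1, nCS×1, nCs×1, ncS×1, ncs×1
NnCCSs×NnCcSs grid (8·8=64): NNCCSS=2 NNCCSs=4 NNCCss=2 NNCcSS=2 NNCcSs=4 NNCcss=2 NnCCSS=4 NnCCSs=8 NnCCss=4 NnCcSS=4 NnCcSs=8 NnCcss=4 nnCCSS=2 nnCCSs=4 nnCCss=2 nnCcSS=2 nnCcSs=4 nnCcss=2
nnCCss hits 2/64; gcd=2; 2÷2/64÷2 = 1/32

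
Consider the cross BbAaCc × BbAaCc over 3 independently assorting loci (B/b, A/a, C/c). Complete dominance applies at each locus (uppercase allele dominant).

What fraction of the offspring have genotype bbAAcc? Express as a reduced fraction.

BbAaCc gametes: BAC×1, BAc×1, BaC×1, Bac×1, bAC×1, bAc×1, baC×1, bac×1
BbAaCc gametes: BAC×1, BAc×1, BaC×1, Bac×1, bAC×1, bAc×1, baC×1, bac×1
BbAaCc×BbAaCc grid (8·8=64): BBAACC=1 BBAACc=2 BBAAcc=1 BBAaCC=2 BBAaCc=4 BBAacc=2 BBaaCC=1 BBaaCc=2 BBaacc=1 BbAACC=2 BbAACc=4 BbAAcc=2 BbAaCC=4 BbAaCc=8 BbAacc=4 BbaaCC=2 BbaaCc=4 Bbaacc=2 bbAACC=1 bbAACc=2 bbAAcc=1 bbAaCC=2 bbAaCc=4 bbAacc=2 bbaaCC=1 bbaaCc=2 bbaacc=1
bbAAcc hits 1/64; gcd=1; 1÷1/64÷1 = 1/64

P(bbAAcc) = 1/64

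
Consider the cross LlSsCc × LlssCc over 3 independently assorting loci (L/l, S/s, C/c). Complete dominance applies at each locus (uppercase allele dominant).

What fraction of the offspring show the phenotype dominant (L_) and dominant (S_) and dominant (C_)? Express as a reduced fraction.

P(L_ S_ C_) = 9/32

LlSsCc gametes: LSC×1, LSc×1, LsC×1, Lsc×1, lSC×1, lSc×1, lsC×1, lsc×1
LlssCc gametes: LsC×2, Lsc×2, lsC×2, lsc×2
LlSsCc×LlssCc grid (8·8=64): LLSsCC=2 LLSsCc=4 LLSscc=2 LLssCC=2 LLssCc=4 LLsscc=2 LlSsCC=4 LlSsCc=8 LlSscc=4 LlssCC=4 LlssCc=8 Llsscc=4 llSsCC=2 llSsCc=4 llSscc=2 llssCC=2 llssCc=4 llsscc=2
L_ S_ C_ hits 18/64; gcd=2; 18÷2/64÷2 = 9/32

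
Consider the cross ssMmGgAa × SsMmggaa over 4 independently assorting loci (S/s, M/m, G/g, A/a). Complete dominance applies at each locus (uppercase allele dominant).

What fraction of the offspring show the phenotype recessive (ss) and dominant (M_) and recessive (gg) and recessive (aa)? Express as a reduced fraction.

ssMmGgAa gametes: sMGA×2, sMGa×2, sMgA×2, sMga×2, smGA×2, smGa×2, smgA×2, smga×2
SsMmggaa gametes: SMga×4, Smga×4, sMga×4, smga×4
ssMmGgAa×SsMmggaa grid (16·16=256): SsMMGgAa=8 SsMMGgaa=8 SsMMggAa=8 SsMMggaa=8 SsMmGgAa=16 SsMmGgaa=16 SsMmggAa=16 SsMmggaa=16 SsmmGgAa=8 SsmmGgaa=8 SsmmggAa=8 Ssmmggaa=8 ssMMGgAa=8 ssMMGgaa=8 ssMMggAa=8 ssMMggaa=8 ssMmGgAa=16 ssMmGgaa=16 ssMmggAa=16 ssMmggaa=16 ssmmGgAa=8 ssmmGgaa=8 ssmmggAa=8 ssmmggaa=8
ss M_ gg aa hits 24/256; gcd=8; 24÷8/256÷8 = 3/32

P(ss M_ gg aa) = 3/32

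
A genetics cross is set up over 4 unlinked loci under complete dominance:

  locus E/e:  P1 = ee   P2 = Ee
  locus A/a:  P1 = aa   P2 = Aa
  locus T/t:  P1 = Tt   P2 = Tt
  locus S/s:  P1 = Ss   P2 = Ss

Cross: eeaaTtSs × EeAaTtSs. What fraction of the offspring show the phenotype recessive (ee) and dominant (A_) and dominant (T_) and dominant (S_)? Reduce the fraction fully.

P(ee A_ T_ S_) = 9/64

eeaaTtSs gametes: eaTS×4, eaTs×4, eatS×4, eats×4
EeAaTtSs gametes: EATS×1, EATs×1, EAtS×1, EAts×1, EaTS×1, EaTs×1, EatS×1, Eats×1, eATS×1, eATs×1, eAtS×1, eAts×1, eaTS×1, eaTs×1, eatS×1, eats×1
eeaaTtSs×EeAaTtSs grid (16·16=256): EeAaTTSS=4 EeAaTTSs=8 EeAaTTss=4 EeAaTtSS=8 EeAaTtSs=16 EeAaTtss=8 EeAattSS=4 EeAattSs=8 EeAattss=4 EeaaTTSS=4 EeaaTTSs=8 EeaaTTss=4 EeaaTtSS=8 EeaaTtSs=16 EeaaTtss=8 EeaattSS=4 EeaattSs=8 Eeaattss=4 eeAaTTSS=4 eeAaTTSs=8 eeAaTTss=4 eeAaTtSS=8 eeAaTtSs=16 eeAaTtss=8 eeAattSS=4 eeAattSs=8 eeAattss=4 eeaaTTSS=4 eeaaTTSs=8 eeaaTTss=4 eeaaTtSS=8 eeaaTtSs=16 eeaaTtss=8 eeaattSS=4 eeaattSs=8 eeaattss=4
ee A_ T_ S_ hits 36/256; gcd=4; 36÷4/256÷4 = 9/64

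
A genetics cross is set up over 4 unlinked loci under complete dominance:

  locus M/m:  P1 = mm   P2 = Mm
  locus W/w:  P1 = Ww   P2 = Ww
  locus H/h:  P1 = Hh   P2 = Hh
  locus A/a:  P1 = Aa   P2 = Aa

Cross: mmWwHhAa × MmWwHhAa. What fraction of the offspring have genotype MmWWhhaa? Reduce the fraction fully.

P(MmWWhhaa) = 1/128

mmWwHhAa gametes: mWHA×2, mWHa×2, mWhA×2, mWha×2, mwHA×2, mwHa×2, mwhA×2, mwha×2
MmWwHhAa gametes: MWHA×1, MWHa×1, MWhA×1, MWha×1, MwHA×1, MwHa×1, MwhA×1, Mwha×1, mWHA×1, mWHa×1, mWhA×1, mWha×1, mwHA×1, mwHa×1, mwhA×1, mwha×1
mmWwHhAa×MmWwHhAa grid (16·16=256): MmWWHHAA=2 MmWWHHAa=4 MmWWHHaa=2 MmWWHhAA=4 MmWWHhAa=8 MmWWHhaa=4 MmWWhhAA=2 MmWWhhAa=4 MmWWhhaa=2 MmWwHHAA=4 MmWwHHAa=8 MmWwHHaa=4 MmWwHhAA=8 MmWwHhAa=16 MmWwHhaa=8 MmWwhhAA=4 MmWwhhAa=8 MmWwhhaa=4 MmwwHHAA=2 MmwwHHAa=4 MmwwHHaa=2 MmwwHhAA=4 MmwwHhAa=8 MmwwHhaa=4 MmwwhhAA=2 MmwwhhAa=4 Mmwwhhaa=2 mmWWHHAA=2 mmWWHHAa=4 mmWWHHaa=2 mmWWHhAA=4 mmWWHhAa=8 mmWWHhaa=4 mmWWhhAA=2 mmWWhhAa=4 mmWWhhaa=2 mmWwHHAA=4 mmWwHHAa=8 mmWwHHaa=4 mmWwHhAA=8 mmWwHhAa=16 mmWwHhaa=8 mmWwhhAA=4 mmWwhhAa=8 mmWwhhaa=4 mmwwHHAA=2 mmwwHHAa=4 mmwwHHaa=2 mmwwHhAA=4 mmwwHhAa=8 mmwwHhaa=4 mmwwhhAA=2 mmwwhhAa=4 mmwwhhaa=2
MmWWhhaa hits 2/256; gcd=2; 2÷2/256÷2 = 1/128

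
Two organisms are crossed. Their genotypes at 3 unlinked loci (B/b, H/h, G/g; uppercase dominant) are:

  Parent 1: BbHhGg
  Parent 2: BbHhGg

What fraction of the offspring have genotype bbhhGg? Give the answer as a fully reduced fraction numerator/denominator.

BbHhGg gametes: BHG×1, BHg×1, BhG×1, Bhg×1, bHG×1, bHg×1, bhG×1, bhg×1
BbHhGg gametes: BHG×1, BHg×1, BhG×1, Bhg×1, bHG×1, bHg×1, bhG×1, bhg×1
BbHhGg×BbHhGg grid (8·8=64): BBHHGG=1 BBHHGg=2 BBHHgg=1 BBHhGG=2 BBHhGg=4 BBHhgg=2 BBhhGG=1 BBhhGg=2 BBhhgg=1 BbHHGG=2 BbHHGg=4 BbHHgg=2 BbHhGG=4 BbHhGg=8 BbHhgg=4 BbhhGG=2 BbhhGg=4 Bbhhgg=2 bbHHGG=1 bbHHGg=2 bbHHgg=1 bbHhGG=2 bbHhGg=4 bbHhgg=2 bbhhGG=1 bbhhGg=2 bbhhgg=1
bbhhGg hits 2/64; gcd=2; 2÷2/64÷2 = 1/32

P(bbhhGg) = 1/32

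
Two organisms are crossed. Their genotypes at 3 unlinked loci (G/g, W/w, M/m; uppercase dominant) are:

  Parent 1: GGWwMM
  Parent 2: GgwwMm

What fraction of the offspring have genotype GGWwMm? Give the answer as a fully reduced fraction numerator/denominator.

GGWwMM gametes: GWM×4, GwM×4
GgwwMm gametes: GwM×2, Gwm×2, gwM×2, gwm×2
GGWwMM×GgwwMm grid (8·8=64): GGWwMM=8 GGWwMm=8 GGwwMM=8 GGwwMm=8 GgWwMM=8 GgWwMm=8 GgwwMM=8 GgwwMm=8
GGWwMm hits 8/64; gcd=8; 8÷8/64÷8 = 1/8

P(GGWwMm) = 1/8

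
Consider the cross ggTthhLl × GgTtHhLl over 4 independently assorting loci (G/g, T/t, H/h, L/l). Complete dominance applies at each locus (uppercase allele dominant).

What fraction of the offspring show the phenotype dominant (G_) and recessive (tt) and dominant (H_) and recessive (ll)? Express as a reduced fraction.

P(G_ tt H_ ll) = 1/64

ggTthhLl gametes: gThL×4, gThl×4, gthL×4, gthl×4
GgTtHhLl gametes: GTHL×1, GTHl×1, GThL×1, GThl×1, GtHL×1, GtHl×1, GthL×1, Gthl×1, gTHL×1, gTHl×1, gThL×1, gThl×1, gtHL×1, gtHl×1, gthL×1, gthl×1
ggTthhLl×GgTtHhLl grid (16·16=256): GgTTHhLL=4 GgTTHhLl=8 GgTTHhll=4 GgTThhLL=4 GgTThhLl=8 GgTThhll=4 GgTtHhLL=8 GgTtHhLl=16 GgTtHhll=8 GgTthhLL=8 GgTthhLl=16 GgTthhll=8 GgttHhLL=4 GgttHhLl=8 GgttHhll=4 GgtthhLL=4 GgtthhLl=8 Ggtthhll=4 ggTTHhLL=4 ggTTHhLl=8 ggTTHhll=4 ggTThhLL=4 ggTThhLl=8 ggTThhll=4 ggTtHhLL=8 ggTtHhLl=16 ggTtHhll=8 ggTthhLL=8 ggTthhLl=16 ggTthhll=8 ggttHhLL=4 ggttHhLl=8 ggttHhll=4 ggtthhLL=4 ggtthhLl=8 ggtthhll=4
G_ tt H_ ll hits 4/256; gcd=4; 4÷4/256÷4 = 1/64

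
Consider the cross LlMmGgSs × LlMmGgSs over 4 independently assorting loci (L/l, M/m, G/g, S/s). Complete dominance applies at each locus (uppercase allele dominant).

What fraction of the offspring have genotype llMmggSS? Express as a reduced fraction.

P(llMmggSS) = 1/128

LlMmGgSs gametes: LMGS×1, LMGs×1, LMgS×1, LMgs×1, LmGS×1, LmGs×1, LmgS×1, Lmgs×1, lMGS×1, lMGs×1, lMgS×1, lMgs×1, lmGS×1, lmGs×1, lmgS×1, lmgs×1
LlMmGgSs gametes: LMGS×1, LMGs×1, LMgS×1, LMgs×1, LmGS×1, LmGs×1, LmgS×1, Lmgs×1, lMGS×1, lMGs×1, lMgS×1, lMgs×1, lmGS×1, lmGs×1, lmgS×1, lmgs×1
LlMmGgSs×LlMmGgSs grid (16·16=256): LLMMGGSS=1 LLMMGGSs=2 LLMMGGss=1 LLMMGgSS=2 LLMMGgSs=4 LLMMGgss=2 LLMMggSS=1 LLMMggSs=2 LLMMggss=1 LLMmGGSS=2 LLMmGGSs=4 LLMmGGss=2 LLMmGgSS=4 LLMmGgSs=8 LLMmGgss=4 LLMmggSS=2 LLMmggSs=4 LLMmggss=2 LLmmGGSS=1 LLmmGGSs=2 LLmmGGss=1 LLmmGgSS=2 LLmmGgSs=4 LLmmGgss=2 LLmmggSS=1 LLmmggSs=2 LLmmggss=1 LlMMGGSS=2 LlMMGGSs=4 LlMMGGss=2 LlMMGgSS=4 LlMMGgSs=8 LlMMGgss=4 LlMMggSS=2 LlMMggSs=4 LlMMggss=2 LlMmGGSS=4 LlMmGGSs=8 LlMmGGss=4 LlMmGgSS=8 LlMmGgSs=16 LlMmGgss=8 LlMmggSS=4 LlMmggSs=8 LlMmggss=4 LlmmGGSS=2 LlmmGGSs=4 LlmmGGss=2 LlmmGgSS=4 LlmmGgSs=8 LlmmGgss=4 LlmmggSS=2 LlmmggSs=4 Llmmggss=2 llMMGGSS=1 llMMGGSs=2 llMMGGss=1 llMMGgSS=2 llMMGgSs=4 llMMGgss=2 llMMggSS=1 llMMggSs=2 llMMggss=1 llMmGGSS=2 llMmGGSs=4 llMmGGss=2 llMmGgSS=4 llMmGgSs=8 llMmGgss=4 llMmggSS=2 llMmggSs=4 llMmggss=2 llmmGGSS=1 llmmGGSs=2 llmmGGss=1 llmmGgSS=2 llmmGgSs=4 llmmGgss=2 llmmggSS=1 llmmggSs=2 llmmggss=1
llMmggSS hits 2/256; gcd=2; 2÷2/256÷2 = 1/128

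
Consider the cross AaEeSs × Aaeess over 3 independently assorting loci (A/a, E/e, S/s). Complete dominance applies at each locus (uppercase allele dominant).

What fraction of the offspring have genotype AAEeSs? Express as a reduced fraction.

P(AAEeSs) = 1/16

AaEeSs gametes: AES×1, AEs×1, AeS×1, Aes×1, aES×1, aEs×1, aeS×1, aes×1
Aaeess gametes: Aes×4, aes×4
AaEeSs×Aaeess grid (8·8=64): AAEeSs=4 AAEess=4 AAeeSs=4 AAeess=4 AaEeSs=8 AaEess=8 AaeeSs=8 Aaeess=8 aaEeSs=4 aaEess=4 aaeeSs=4 aaeess=4
AAEeSs hits 4/64; gcd=4; 4÷4/64÷4 = 1/16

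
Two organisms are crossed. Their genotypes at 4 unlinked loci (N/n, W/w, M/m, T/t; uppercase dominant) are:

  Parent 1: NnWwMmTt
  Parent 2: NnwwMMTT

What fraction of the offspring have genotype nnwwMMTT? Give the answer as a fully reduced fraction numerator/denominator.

P(nnwwMMTT) = 1/32

NnWwMmTt gametes: NWMT×1, NWMt×1, NWmT×1, NWmt×1, NwMT×1, NwMt×1, NwmT×1, Nwmt×1, nWMT×1, nWMt×1, nWmT×1, nWmt×1, nwMT×1, nwMt×1, nwmT×1, nwmt×1
NnwwMMTT gametes: NwMT×8, nwMT×8
NnWwMmTt×NnwwMMTT grid (16·16=256): NNWwMMTT=8 NNWwMMTt=8 NNWwMmTT=8 NNWwMmTt=8 NNwwMMTT=8 NNwwMMTt=8 NNwwMmTT=8 NNwwMmTt=8 NnWwMMTT=16 NnWwMMTt=16 NnWwMmTT=16 NnWwMmTt=16 NnwwMMTT=16 NnwwMMTt=16 NnwwMmTT=16 NnwwMmTt=16 nnWwMMTT=8 nnWwMMTt=8 nnWwMmTT=8 nnWwMmTt=8 nnwwMMTT=8 nnwwMMTt=8 nnwwMmTT=8 nnwwMmTt=8
nnwwMMTT hits 8/256; gcd=8; 8÷8/256÷8 = 1/32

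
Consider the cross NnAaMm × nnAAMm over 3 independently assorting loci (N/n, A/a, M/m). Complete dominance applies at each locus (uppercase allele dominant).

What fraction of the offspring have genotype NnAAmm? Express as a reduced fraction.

P(NnAAmm) = 1/16

NnAaMm gametes: NAM×1, NAm×1, NaM×1, Nam×1, nAM×1, nAm×1, naM×1, nam×1
nnAAMm gametes: nAM×4, nAm×4
NnAaMm×nnAAMm grid (8·8=64): NnAAMM=4 NnAAMm=8 NnAAmm=4 NnAaMM=4 NnAaMm=8 NnAamm=4 nnAAMM=4 nnAAMm=8 nnAAmm=4 nnAaMM=4 nnAaMm=8 nnAamm=4
NnAAmm hits 4/64; gcd=4; 4÷4/64÷4 = 1/16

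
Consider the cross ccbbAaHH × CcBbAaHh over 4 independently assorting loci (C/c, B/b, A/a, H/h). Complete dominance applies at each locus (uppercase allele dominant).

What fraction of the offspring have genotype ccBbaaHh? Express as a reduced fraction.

ccbbAaHH gametes: cbAH×8, cbaH×8
CcBbAaHh gametes: CBAH×1, CBAh×1, CBaH×1, CBah×1, CbAH×1, CbAh×1, CbaH×1, Cbah×1, cBAH×1, cBAh×1, cBaH×1, cBah×1, cbAH×1, cbAh×1, cbaH×1, cbah×1
ccbbAaHH×CcBbAaHh grid (16·16=256): CcBbAAHH=8 CcBbAAHh=8 CcBbAaHH=16 CcBbAaHh=16 CcBbaaHH=8 CcBbaaHh=8 CcbbAAHH=8 CcbbAAHh=8 CcbbAaHH=16 CcbbAaHh=16 CcbbaaHH=8 CcbbaaHh=8 ccBbAAHH=8 ccBbAAHh=8 ccBbAaHH=16 ccBbAaHh=16 ccBbaaHH=8 ccBbaaHh=8 ccbbAAHH=8 ccbbAAHh=8 ccbbAaHH=16 ccbbAaHh=16 ccbbaaHH=8 ccbbaaHh=8
ccBbaaHh hits 8/256; gcd=8; 8÷8/256÷8 = 1/32

P(ccBbaaHh) = 1/32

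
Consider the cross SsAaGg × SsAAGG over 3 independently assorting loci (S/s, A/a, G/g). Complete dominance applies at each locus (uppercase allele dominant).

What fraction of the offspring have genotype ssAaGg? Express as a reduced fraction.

SsAaGg gametes: SAG×1, SAg×1, SaG×1, Sag×1, sAG×1, sAg×1, saG×1, sag×1
SsAAGG gametes: SAG×4, sAG×4
SsAaGg×SsAAGG grid (8·8=64): SSAAGG=4 SSAAGg=4 SSAaGG=4 SSAaGg=4 SsAAGG=8 SsAAGg=8 SsAaGG=8 SsAaGg=8 ssAAGG=4 ssAAGg=4 ssAaGG=4 ssAaGg=4
ssAaGg hits 4/64; gcd=4; 4÷4/64÷4 = 1/16

P(ssAaGg) = 1/16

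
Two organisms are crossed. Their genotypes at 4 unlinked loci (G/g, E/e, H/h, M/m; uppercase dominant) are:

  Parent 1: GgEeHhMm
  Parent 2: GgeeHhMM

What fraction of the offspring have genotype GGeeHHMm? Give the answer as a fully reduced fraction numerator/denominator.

GgEeHhMm gametes: GEHM×1, GEHm×1, GEhM×1, GEhm×1, GeHM×1, GeHm×1, GehM×1, Gehm×1, gEHM×1, gEHm×1, gEhM×1, gEhm×1, geHM×1, geHm×1, gehM×1, gehm×1
GgeeHhMM gametes: GeHM×4, GehM×4, geHM×4, gehM×4
GgEeHhMm×GgeeHhMM grid (16·16=256): GGEeHHMM=4 GGEeHHMm=4 GGEeHhMM=8 GGEeHhMm=8 GGEehhMM=4 GGEehhMm=4 GGeeHHMM=4 GGeeHHMm=4 GGeeHhMM=8 GGeeHhMm=8 GGeehhMM=4 GGeehhMm=4 GgEeHHMM=8 GgEeHHMm=8 GgEeHhMM=16 GgEeHhMm=16 GgEehhMM=8 GgEehhMm=8 GgeeHHMM=8 GgeeHHMm=8 GgeeHhMM=16 GgeeHhMm=16 GgeehhMM=8 GgeehhMm=8 ggEeHHMM=4 ggEeHHMm=4 ggEeHhMM=8 ggEeHhMm=8 ggEehhMM=4 ggEehhMm=4 ggeeHHMM=4 ggeeHHMm=4 ggeeHhMM=8 ggeeHhMm=8 ggeehhMM=4 ggeehhMm=4
GGeeHHMm hits 4/256; gcd=4; 4÷4/256÷4 = 1/64

P(GGeeHHMm) = 1/64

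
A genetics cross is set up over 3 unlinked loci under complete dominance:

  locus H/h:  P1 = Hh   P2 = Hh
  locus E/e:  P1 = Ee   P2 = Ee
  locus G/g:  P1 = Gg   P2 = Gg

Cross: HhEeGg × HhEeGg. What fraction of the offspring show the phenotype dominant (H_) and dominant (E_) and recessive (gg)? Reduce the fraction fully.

P(H_ E_ gg) = 9/64

HhEeGg gametes: HEG×1, HEg×1, HeG×1, Heg×1, hEG×1, hEg×1, heG×1, heg×1
HhEeGg gametes: HEG×1, HEg×1, HeG×1, Heg×1, hEG×1, hEg×1, heG×1, heg×1
HhEeGg×HhEeGg grid (8·8=64): HHEEGG=1 HHEEGg=2 HHEEgg=1 HHEeGG=2 HHEeGg=4 HHEegg=2 HHeeGG=1 HHeeGg=2 HHeegg=1 HhEEGG=2 HhEEGg=4 HhEEgg=2 HhEeGG=4 HhEeGg=8 HhEegg=4 HheeGG=2 HheeGg=4 Hheegg=2 hhEEGG=1 hhEEGg=2 hhEEgg=1 hhEeGG=2 hhEeGg=4 hhEegg=2 hheeGG=1 hheeGg=2 hheegg=1
H_ E_ gg hits 9/64; gcd=1; 9÷1/64÷1 = 9/64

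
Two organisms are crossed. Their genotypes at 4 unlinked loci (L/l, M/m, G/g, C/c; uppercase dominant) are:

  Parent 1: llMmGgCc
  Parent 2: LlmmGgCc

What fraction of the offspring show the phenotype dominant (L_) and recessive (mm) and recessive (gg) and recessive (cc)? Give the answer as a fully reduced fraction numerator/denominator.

llMmGgCc gametes: lMGC×2, lMGc×2, lMgC×2, lMgc×2, lmGC×2, lmGc×2, lmgC×2, lmgc×2
LlmmGgCc gametes: LmGC×2, LmGc×2, LmgC×2, Lmgc×2, lmGC×2, lmGc×2, lmgC×2, lmgc×2
llMmGgCc×LlmmGgCc grid (16·16=256): LlMmGGCC=4 LlMmGGCc=8 LlMmGGcc=4 LlMmGgCC=8 LlMmGgCc=16 LlMmGgcc=8 LlMmggCC=4 LlMmggCc=8 LlMmggcc=4 LlmmGGCC=4 LlmmGGCc=8 LlmmGGcc=4 LlmmGgCC=8 LlmmGgCc=16 LlmmGgcc=8 LlmmggCC=4 LlmmggCc=8 Llmmggcc=4 llMmGGCC=4 llMmGGCc=8 llMmGGcc=4 llMmGgCC=8 llMmGgCc=16 llMmGgcc=8 llMmggCC=4 llMmggCc=8 llMmggcc=4 llmmGGCC=4 llmmGGCc=8 llmmGGcc=4 llmmGgCC=8 llmmGgCc=16 llmmGgcc=8 llmmggCC=4 llmmggCc=8 llmmggcc=4
L_ mm gg cc hits 4/256; gcd=4; 4÷4/256÷4 = 1/64

P(L_ mm gg cc) = 1/64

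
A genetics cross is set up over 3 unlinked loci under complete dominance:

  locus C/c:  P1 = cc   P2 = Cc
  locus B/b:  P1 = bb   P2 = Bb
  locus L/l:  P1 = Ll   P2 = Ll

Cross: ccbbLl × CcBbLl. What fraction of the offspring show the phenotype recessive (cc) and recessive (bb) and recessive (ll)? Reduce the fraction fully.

P(cc bb ll) = 1/16

ccbbLl gametes: cbL×4, cbl×4
CcBbLl gametes: CBL×1, CBl×1, CbL×1, Cbl×1, cBL×1, cBl×1, cbL×1, cbl×1
ccbbLl×CcBbLl grid (8·8=64): CcBbLL=4 CcBbLl=8 CcBbll=4 CcbbLL=4 CcbbLl=8 Ccbbll=4 ccBbLL=4 ccBbLl=8 ccBbll=4 ccbbLL=4 ccbbLl=8 ccbbll=4
cc bb ll hits 4/64; gcd=4; 4÷4/64÷4 = 1/16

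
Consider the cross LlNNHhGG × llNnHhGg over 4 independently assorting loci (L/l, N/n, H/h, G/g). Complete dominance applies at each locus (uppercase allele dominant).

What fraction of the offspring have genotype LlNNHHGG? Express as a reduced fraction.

LlNNHhGG gametes: LNHG×4, LNhG×4, lNHG×4, lNhG×4
llNnHhGg gametes: lNHG×2, lNHg×2, lNhG×2, lNhg×2, lnHG×2, lnHg×2, lnhG×2, lnhg×2
LlNNHhGG×llNnHhGg grid (16·16=256): LlNNHHGG=8 LlNNHHGg=8 LlNNHhGG=16 LlNNHhGg=16 LlNNhhGG=8 LlNNhhGg=8 LlNnHHGG=8 LlNnHHGg=8 LlNnHhGG=16 LlNnHhGg=16 LlNnhhGG=8 LlNnhhGg=8 llNNHHGG=8 llNNHHGg=8 llNNHhGG=16 llNNHhGg=16 llNNhhGG=8 llNNhhGg=8 llNnHHGG=8 llNnHHGg=8 llNnHhGG=16 llNnHhGg=16 llNnhhGG=8 llNnhhGg=8
LlNNHHGG hits 8/256; gcd=8; 8÷8/256÷8 = 1/32

P(LlNNHHGG) = 1/32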